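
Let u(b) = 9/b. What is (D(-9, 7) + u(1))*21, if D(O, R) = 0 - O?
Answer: 378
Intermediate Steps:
D(O, R) = -O
(D(-9, 7) + u(1))*21 = (-1*(-9) + 9/1)*21 = (9 + 9*1)*21 = (9 + 9)*21 = 18*21 = 378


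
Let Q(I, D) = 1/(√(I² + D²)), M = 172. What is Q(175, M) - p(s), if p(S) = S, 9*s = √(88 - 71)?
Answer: -√17/9 + √60209/60209 ≈ -0.45405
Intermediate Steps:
s = √17/9 (s = √(88 - 71)/9 = √17/9 ≈ 0.45812)
Q(I, D) = (D² + I²)^(-½) (Q(I, D) = 1/(√(D² + I²)) = (D² + I²)^(-½))
Q(175, M) - p(s) = (172² + 175²)^(-½) - √17/9 = (29584 + 30625)^(-½) - √17/9 = 60209^(-½) - √17/9 = √60209/60209 - √17/9 = -√17/9 + √60209/60209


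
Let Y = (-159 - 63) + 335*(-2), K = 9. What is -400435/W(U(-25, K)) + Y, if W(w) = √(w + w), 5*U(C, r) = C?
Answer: -892 + 80087*I*√10/2 ≈ -892.0 + 1.2663e+5*I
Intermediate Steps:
U(C, r) = C/5
Y = -892 (Y = -222 - 670 = -892)
W(w) = √2*√w (W(w) = √(2*w) = √2*√w)
-400435/W(U(-25, K)) + Y = -400435*(-I*√10/10) - 892 = -(-80087)*I*√10/2 - 892 = 80087*I*√10/2 - 892 = -892 + 80087*I*√10/2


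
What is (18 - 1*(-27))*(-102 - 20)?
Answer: -5490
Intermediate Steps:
(18 - 1*(-27))*(-102 - 20) = (18 + 27)*(-122) = 45*(-122) = -5490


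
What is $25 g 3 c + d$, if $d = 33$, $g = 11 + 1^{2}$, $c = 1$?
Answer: $933$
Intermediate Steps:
$g = 12$ ($g = 11 + 1 = 12$)
$25 g 3 c + d = 25 \cdot 12 \cdot 3 \cdot 1 + 33 = 25 \cdot 12 \cdot 3 + 33 = 25 \cdot 36 + 33 = 900 + 33 = 933$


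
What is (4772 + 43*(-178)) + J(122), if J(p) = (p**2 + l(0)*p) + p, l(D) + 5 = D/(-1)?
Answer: 11514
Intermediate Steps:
l(D) = -5 - D (l(D) = -5 + D/(-1) = -5 + D*(-1) = -5 - D)
J(p) = p**2 - 4*p (J(p) = (p**2 + (-5 - 1*0)*p) + p = (p**2 + (-5 + 0)*p) + p = (p**2 - 5*p) + p = p**2 - 4*p)
(4772 + 43*(-178)) + J(122) = (4772 + 43*(-178)) + 122*(-4 + 122) = (4772 - 7654) + 122*118 = -2882 + 14396 = 11514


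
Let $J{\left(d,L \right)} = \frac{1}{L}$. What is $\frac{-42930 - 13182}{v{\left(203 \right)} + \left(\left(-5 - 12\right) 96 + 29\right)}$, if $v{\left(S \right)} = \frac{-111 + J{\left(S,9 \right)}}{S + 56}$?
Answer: $\frac{130797072}{3737591} \approx 34.995$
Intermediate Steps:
$v{\left(S \right)} = - \frac{998}{9 \left(56 + S\right)}$ ($v{\left(S \right)} = \frac{-111 + \frac{1}{9}}{S + 56} = \frac{-111 + \frac{1}{9}}{56 + S} = - \frac{998}{9 \left(56 + S\right)}$)
$\frac{-42930 - 13182}{v{\left(203 \right)} + \left(\left(-5 - 12\right) 96 + 29\right)} = \frac{-42930 - 13182}{- \frac{998}{504 + 9 \cdot 203} + \left(\left(-5 - 12\right) 96 + 29\right)} = - \frac{56112}{- \frac{998}{504 + 1827} + \left(\left(-5 - 12\right) 96 + 29\right)} = - \frac{56112}{- \frac{998}{2331} + \left(\left(-17\right) 96 + 29\right)} = - \frac{56112}{\left(-998\right) \frac{1}{2331} + \left(-1632 + 29\right)} = - \frac{56112}{- \frac{998}{2331} - 1603} = - \frac{56112}{- \frac{3737591}{2331}} = \left(-56112\right) \left(- \frac{2331}{3737591}\right) = \frac{130797072}{3737591}$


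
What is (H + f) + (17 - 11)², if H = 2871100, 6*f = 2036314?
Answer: 9631565/3 ≈ 3.2105e+6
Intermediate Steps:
f = 1018157/3 (f = (⅙)*2036314 = 1018157/3 ≈ 3.3939e+5)
(H + f) + (17 - 11)² = (2871100 + 1018157/3) + (17 - 11)² = 9631457/3 + 6² = 9631457/3 + 36 = 9631565/3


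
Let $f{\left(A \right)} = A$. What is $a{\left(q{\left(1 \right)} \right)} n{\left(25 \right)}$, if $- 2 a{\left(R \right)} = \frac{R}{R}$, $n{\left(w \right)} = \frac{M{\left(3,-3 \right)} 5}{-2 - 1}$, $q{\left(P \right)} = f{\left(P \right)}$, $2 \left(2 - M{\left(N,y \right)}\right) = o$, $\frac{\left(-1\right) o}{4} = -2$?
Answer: $- \frac{5}{3} \approx -1.6667$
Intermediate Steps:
$o = 8$ ($o = \left(-4\right) \left(-2\right) = 8$)
$M{\left(N,y \right)} = -2$ ($M{\left(N,y \right)} = 2 - 4 = -2$)
$q{\left(P \right)} = P$
$n{\left(w \right)} = \frac{10}{3}$ ($n{\left(w \right)} = \frac{\left(-2\right) 5}{-2 - 1} = - \frac{10}{-3} = \left(-10\right) \left(- \frac{1}{3}\right) = \frac{10}{3}$)
$a{\left(R \right)} = - \frac{1}{2}$ ($a{\left(R \right)} = - \frac{R \frac{1}{R}}{2} = \left(- \frac{1}{2}\right) 1 = - \frac{1}{2}$)
$a{\left(q{\left(1 \right)} \right)} n{\left(25 \right)} = \left(- \frac{1}{2}\right) \frac{10}{3} = - \frac{5}{3}$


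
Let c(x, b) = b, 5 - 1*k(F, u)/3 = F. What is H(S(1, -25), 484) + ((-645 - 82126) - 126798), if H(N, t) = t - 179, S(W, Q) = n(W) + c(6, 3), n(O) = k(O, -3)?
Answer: -209264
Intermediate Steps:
k(F, u) = 15 - 3*F
n(O) = 15 - 3*O
S(W, Q) = 18 - 3*W (S(W, Q) = (15 - 3*W) + 3 = 18 - 3*W)
H(N, t) = -179 + t
H(S(1, -25), 484) + ((-645 - 82126) - 126798) = (-179 + 484) + ((-645 - 82126) - 126798) = 305 + (-82771 - 126798) = 305 - 209569 = -209264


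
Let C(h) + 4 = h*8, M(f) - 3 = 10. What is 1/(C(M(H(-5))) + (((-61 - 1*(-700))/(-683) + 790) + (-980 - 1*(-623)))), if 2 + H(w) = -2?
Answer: 683/363400 ≈ 0.0018795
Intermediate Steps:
H(w) = -4 (H(w) = -2 - 2 = -4)
M(f) = 13 (M(f) = 3 + 10 = 13)
C(h) = -4 + 8*h (C(h) = -4 + h*8 = -4 + 8*h)
1/(C(M(H(-5))) + (((-61 - 1*(-700))/(-683) + 790) + (-980 - 1*(-623)))) = 1/((-4 + 8*13) + (((-61 - 1*(-700))/(-683) + 790) + (-980 - 1*(-623)))) = 1/((-4 + 104) + (((-61 + 700)*(-1/683) + 790) + (-980 + 623))) = 1/(100 + ((639*(-1/683) + 790) - 357)) = 1/(100 + ((-639/683 + 790) - 357)) = 1/(100 + (538931/683 - 357)) = 1/(100 + 295100/683) = 1/(363400/683) = 683/363400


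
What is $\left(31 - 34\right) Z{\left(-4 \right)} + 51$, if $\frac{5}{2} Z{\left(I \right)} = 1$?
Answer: $\frac{249}{5} \approx 49.8$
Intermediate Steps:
$Z{\left(I \right)} = \frac{2}{5}$ ($Z{\left(I \right)} = \frac{2}{5} \cdot 1 = \frac{2}{5}$)
$\left(31 - 34\right) Z{\left(-4 \right)} + 51 = \left(31 - 34\right) \frac{2}{5} + 51 = \left(-3\right) \frac{2}{5} + 51 = - \frac{6}{5} + 51 = \frac{249}{5}$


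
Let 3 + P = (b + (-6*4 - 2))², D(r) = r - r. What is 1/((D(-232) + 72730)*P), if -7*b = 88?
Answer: 7/755903670 ≈ 9.2604e-9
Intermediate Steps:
b = -88/7 (b = -⅐*88 = -88/7 ≈ -12.571)
D(r) = 0
P = 72753/49 (P = -3 + (-88/7 + (-6*4 - 2))² = -3 + (-88/7 + (-24 - 2))² = -3 + (-88/7 - 26)² = -3 + (-270/7)² = -3 + 72900/49 = 72753/49 ≈ 1484.8)
1/((D(-232) + 72730)*P) = 1/((0 + 72730)*(72753/49)) = (49/72753)/72730 = (1/72730)*(49/72753) = 7/755903670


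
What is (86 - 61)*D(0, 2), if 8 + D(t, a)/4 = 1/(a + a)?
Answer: -775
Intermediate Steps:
D(t, a) = -32 + 2/a (D(t, a) = -32 + 4/(a + a) = -32 + 4/((2*a)) = -32 + 4*(1/(2*a)) = -32 + 2/a)
(86 - 61)*D(0, 2) = (86 - 61)*(-32 + 2/2) = 25*(-32 + 2*(1/2)) = 25*(-32 + 1) = 25*(-31) = -775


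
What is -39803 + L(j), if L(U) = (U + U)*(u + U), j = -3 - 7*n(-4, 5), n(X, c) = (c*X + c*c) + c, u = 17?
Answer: -31627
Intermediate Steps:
n(X, c) = c + c² + X*c (n(X, c) = (X*c + c²) + c = (c² + X*c) + c = c + c² + X*c)
j = -73 (j = -3 - 35*(1 - 4 + 5) = -3 - 35*2 = -3 - 7*10 = -3 - 70 = -73)
L(U) = 2*U*(17 + U) (L(U) = (U + U)*(17 + U) = (2*U)*(17 + U) = 2*U*(17 + U))
-39803 + L(j) = -39803 + 2*(-73)*(17 - 73) = -39803 + 2*(-73)*(-56) = -39803 + 8176 = -31627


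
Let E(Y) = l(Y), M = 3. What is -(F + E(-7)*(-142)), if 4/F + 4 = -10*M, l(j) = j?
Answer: -16896/17 ≈ -993.88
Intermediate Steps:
E(Y) = Y
F = -2/17 (F = 4/(-4 - 10*3) = 4/(-4 - 30) = 4/(-34) = 4*(-1/34) = -2/17 ≈ -0.11765)
-(F + E(-7)*(-142)) = -(-2/17 - 7*(-142)) = -(-2/17 + 994) = -1*16896/17 = -16896/17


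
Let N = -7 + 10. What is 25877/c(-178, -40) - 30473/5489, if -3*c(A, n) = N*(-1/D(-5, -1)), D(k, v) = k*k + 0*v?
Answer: 3550940852/5489 ≈ 6.4692e+5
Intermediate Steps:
N = 3
D(k, v) = k² (D(k, v) = k² + 0 = k²)
c(A, n) = 1/25 (c(A, n) = -(-1)/((-5)²) = -(-1)/25 = -⅓*(-3/25) = 1/25)
25877/c(-178, -40) - 30473/5489 = 25877/(1/25) - 30473/5489 = 25877*25 - 30473*1/5489 = 646925 - 30473/5489 = 3550940852/5489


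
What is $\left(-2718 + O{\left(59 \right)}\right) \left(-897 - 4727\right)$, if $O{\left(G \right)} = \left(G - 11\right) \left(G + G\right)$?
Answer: $-16568304$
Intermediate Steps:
$O{\left(G \right)} = 2 G \left(-11 + G\right)$ ($O{\left(G \right)} = \left(-11 + G\right) 2 G = 2 G \left(-11 + G\right)$)
$\left(-2718 + O{\left(59 \right)}\right) \left(-897 - 4727\right) = \left(-2718 + 2 \cdot 59 \left(-11 + 59\right)\right) \left(-897 - 4727\right) = \left(-2718 + 2 \cdot 59 \cdot 48\right) \left(-5624\right) = \left(-2718 + 5664\right) \left(-5624\right) = 2946 \left(-5624\right) = -16568304$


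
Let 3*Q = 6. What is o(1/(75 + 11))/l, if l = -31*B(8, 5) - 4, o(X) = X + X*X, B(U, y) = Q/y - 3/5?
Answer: 435/81356 ≈ 0.0053469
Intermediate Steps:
Q = 2 (Q = (1/3)*6 = 2)
B(U, y) = -3/5 + 2/y (B(U, y) = 2/y - 3/5 = -3/5 + 2/y)
o(X) = X + X**2
l = 11/5 (l = -31*(-3/5 + 2/5) - 4 = -31*(-1/5) - 4 = 31/5 - 4 = 11/5 ≈ 2.2000)
o(1/(75 + 11))/l = ((1 + 1/(75 + 11))/(75 + 11))/(11/5) = ((1 + 1/86)/86)*(5/11) = ((1/86)*(87/86))*(5/11) = (87/7396)*(5/11) = 435/81356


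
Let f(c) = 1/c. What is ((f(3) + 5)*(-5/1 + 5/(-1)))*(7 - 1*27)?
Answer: 3200/3 ≈ 1066.7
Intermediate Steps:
((f(3) + 5)*(-5/1 + 5/(-1)))*(7 - 1*27) = ((1/3 + 5)*(-5/1 + 5/(-1)))*(7 - 1*27) = ((⅓ + 5)*(-5*1 + 5*(-1)))*(7 - 27) = (16*(-5 - 5)/3)*(-20) = ((16/3)*(-10))*(-20) = -160/3*(-20) = 3200/3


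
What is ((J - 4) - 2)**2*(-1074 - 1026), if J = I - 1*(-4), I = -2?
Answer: -33600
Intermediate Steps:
J = 2 (J = -2 - 1*(-4) = -2 + 4 = 2)
((J - 4) - 2)**2*(-1074 - 1026) = ((2 - 4) - 2)**2*(-1074 - 1026) = (-2 - 2)**2*(-2100) = (-4)**2*(-2100) = 16*(-2100) = -33600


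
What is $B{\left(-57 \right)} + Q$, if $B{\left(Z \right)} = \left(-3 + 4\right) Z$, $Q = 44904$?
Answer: $44847$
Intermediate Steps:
$B{\left(Z \right)} = Z$ ($B{\left(Z \right)} = 1 Z = Z$)
$B{\left(-57 \right)} + Q = -57 + 44904 = 44847$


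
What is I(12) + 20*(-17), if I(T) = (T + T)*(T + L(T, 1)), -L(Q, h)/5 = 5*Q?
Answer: -7252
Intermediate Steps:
L(Q, h) = -25*Q
I(T) = -48*T² (I(T) = (T + T)*(T - 25*T) = (2*T)*(-24*T) = -48*T²)
I(12) + 20*(-17) = -48*12² + 20*(-17) = -48*144 - 340 = -6912 - 340 = -7252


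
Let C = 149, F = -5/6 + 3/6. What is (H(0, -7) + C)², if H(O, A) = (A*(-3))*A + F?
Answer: 25/9 ≈ 2.7778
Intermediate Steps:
F = -⅓ (F = -5*⅙ + 3*(⅙) = -⅚ + ½ = -⅓ ≈ -0.33333)
H(O, A) = -⅓ - 3*A² (H(O, A) = (A*(-3))*A - ⅓ = (-3*A)*A - ⅓ = -3*A² - ⅓ = -⅓ - 3*A²)
(H(0, -7) + C)² = ((-⅓ - 3*(-7)²) + 149)² = ((-⅓ - 3*49) + 149)² = ((-⅓ - 147) + 149)² = (-442/3 + 149)² = (5/3)² = 25/9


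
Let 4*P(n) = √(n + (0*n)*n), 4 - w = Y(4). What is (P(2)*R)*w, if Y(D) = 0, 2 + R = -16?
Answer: -18*√2 ≈ -25.456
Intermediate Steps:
R = -18 (R = -2 - 16 = -18)
w = 4 (w = 4 - 1*0 = 4 + 0 = 4)
P(n) = √n/4 (P(n) = √(n + (0*n)*n)/4 = √(n + 0*n)/4 = √(n + 0)/4 = √n/4)
(P(2)*R)*w = ((√2/4)*(-18))*4 = -9*√2/2*4 = -18*√2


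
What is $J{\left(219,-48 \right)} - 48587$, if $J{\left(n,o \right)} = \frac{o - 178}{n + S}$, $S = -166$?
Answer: $- \frac{2575337}{53} \approx -48591.0$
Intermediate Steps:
$J{\left(n,o \right)} = \frac{-178 + o}{-166 + n}$ ($J{\left(n,o \right)} = \frac{o - 178}{n - 166} = \frac{-178 + o}{-166 + n}$)
$J{\left(219,-48 \right)} - 48587 = \frac{-178 - 48}{-166 + 219} - 48587 = \frac{1}{53} \left(-226\right) - 48587 = - \frac{226}{53} - 48587 = - \frac{2575337}{53}$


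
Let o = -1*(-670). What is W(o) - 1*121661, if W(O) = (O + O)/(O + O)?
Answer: -121660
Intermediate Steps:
o = 670
W(O) = 1 (W(O) = (2*O)/((2*O)) = (2*O)*(1/(2*O)) = 1)
W(o) - 1*121661 = 1 - 1*121661 = 1 - 121661 = -121660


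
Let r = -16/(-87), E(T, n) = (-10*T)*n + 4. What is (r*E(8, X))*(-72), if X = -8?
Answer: -247296/29 ≈ -8527.5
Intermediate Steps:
E(T, n) = 4 - 10*T*n (E(T, n) = -10*T*n + 4 = 4 - 10*T*n)
r = 16/87 (r = -16*(-1/87) = 16/87 ≈ 0.18391)
(r*E(8, X))*(-72) = (16*(4 - 10*8*(-8))/87)*(-72) = (16*(4 + 640)/87)*(-72) = ((16/87)*644)*(-72) = (10304/87)*(-72) = -247296/29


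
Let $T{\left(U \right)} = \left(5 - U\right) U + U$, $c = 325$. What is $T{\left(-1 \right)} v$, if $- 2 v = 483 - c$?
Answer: $553$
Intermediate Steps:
$v = -79$ ($v = - \frac{483 - 325}{2} = \left(- \frac{1}{2}\right) 158 = -79$)
$T{\left(U \right)} = U + U \left(5 - U\right)$ ($T{\left(U \right)} = U \left(5 - U\right) + U = U + U \left(5 - U\right)$)
$T{\left(-1 \right)} v = - (6 - -1) \left(-79\right) = - (6 + 1) \left(-79\right) = \left(-1\right) 7 \left(-79\right) = \left(-7\right) \left(-79\right) = 553$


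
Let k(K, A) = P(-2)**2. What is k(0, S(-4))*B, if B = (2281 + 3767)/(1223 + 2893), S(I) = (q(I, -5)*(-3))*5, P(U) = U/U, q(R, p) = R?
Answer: 72/49 ≈ 1.4694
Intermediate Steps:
P(U) = 1
S(I) = -15*I (S(I) = (I*(-3))*5 = -3*I*5 = -15*I)
k(K, A) = 1 (k(K, A) = 1**2 = 1)
B = 72/49 (B = 6048/4116 = 6048*(1/4116) = 72/49 ≈ 1.4694)
k(0, S(-4))*B = 1*(72/49) = 72/49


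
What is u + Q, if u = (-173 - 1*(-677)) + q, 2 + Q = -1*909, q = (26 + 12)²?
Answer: 1037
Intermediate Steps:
q = 1444 (q = 38² = 1444)
Q = -911 (Q = -2 - 1*909 = -2 - 909 = -911)
u = 1948 (u = (-173 - 1*(-677)) + 1444 = (-173 + 677) + 1444 = 504 + 1444 = 1948)
u + Q = 1948 - 911 = 1037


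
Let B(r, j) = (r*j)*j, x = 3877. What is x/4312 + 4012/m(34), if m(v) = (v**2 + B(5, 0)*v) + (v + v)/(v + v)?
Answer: 21785433/4988984 ≈ 4.3667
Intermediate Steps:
B(r, j) = r*j**2 (B(r, j) = (j*r)*j = r*j**2)
m(v) = 1 + v**2 (m(v) = (v**2 + (5*0**2)*v) + (v + v)/(v + v) = (v**2 + (5*0)*v) + (2*v)/((2*v)) = (v**2 + 0*v) + (2*v)*(1/(2*v)) = (v**2 + 0) + 1 = v**2 + 1 = 1 + v**2)
x/4312 + 4012/m(34) = 3877/4312 + 4012/(1 + 34**2) = 3877*(1/4312) + 4012/(1 + 1156) = 3877/4312 + 4012/1157 = 21785433/4988984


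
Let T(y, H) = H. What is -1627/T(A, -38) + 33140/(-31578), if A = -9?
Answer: 1318897/31578 ≈ 41.766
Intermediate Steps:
-1627/T(A, -38) + 33140/(-31578) = -1627/(-38) + 33140/(-31578) = -1627*(-1/38) + 33140*(-1/31578) = 1627/38 - 16570/15789 = 1318897/31578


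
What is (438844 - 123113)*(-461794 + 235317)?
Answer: -71505809687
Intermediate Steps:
(438844 - 123113)*(-461794 + 235317) = 315731*(-226477) = -71505809687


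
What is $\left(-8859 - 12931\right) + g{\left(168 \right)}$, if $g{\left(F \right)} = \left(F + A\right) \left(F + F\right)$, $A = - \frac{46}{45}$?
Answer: $\frac{514718}{15} \approx 34315.0$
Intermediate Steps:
$A = - \frac{46}{45}$ ($A = \left(-46\right) \frac{1}{45} = - \frac{46}{45} \approx -1.0222$)
$g{\left(F \right)} = 2 F \left(- \frac{46}{45} + F\right)$ ($g{\left(F \right)} = \left(F - \frac{46}{45}\right) \left(F + F\right) = \left(- \frac{46}{45} + F\right) 2 F = 2 F \left(- \frac{46}{45} + F\right)$)
$\left(-8859 - 12931\right) + g{\left(168 \right)} = \left(-8859 - 12931\right) + \frac{2}{45} \cdot 168 \left(-46 + 45 \cdot 168\right) = -21790 + \frac{2}{45} \cdot 168 \left(-46 + 7560\right) = -21790 + \frac{2}{45} \cdot 168 \cdot 7514 = -21790 + \frac{841568}{15} = \frac{514718}{15}$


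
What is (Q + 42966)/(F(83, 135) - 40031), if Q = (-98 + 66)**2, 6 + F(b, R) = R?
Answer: -21995/19951 ≈ -1.1025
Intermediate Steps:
F(b, R) = -6 + R
Q = 1024 (Q = (-32)**2 = 1024)
(Q + 42966)/(F(83, 135) - 40031) = (1024 + 42966)/((-6 + 135) - 40031) = 43990/(129 - 40031) = 43990/(-39902) = 43990*(-1/39902) = -21995/19951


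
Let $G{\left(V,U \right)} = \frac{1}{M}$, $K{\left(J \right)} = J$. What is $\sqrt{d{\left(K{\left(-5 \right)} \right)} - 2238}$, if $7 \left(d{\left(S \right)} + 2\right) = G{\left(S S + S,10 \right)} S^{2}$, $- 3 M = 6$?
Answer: $\frac{i \sqrt{439390}}{14} \approx 47.347 i$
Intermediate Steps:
$M = -2$ ($M = \left(- \frac{1}{3}\right) 6 = -2$)
$G{\left(V,U \right)} = - \frac{1}{2}$ ($G{\left(V,U \right)} = \frac{1}{-2} = - \frac{1}{2}$)
$d{\left(S \right)} = -2 - \frac{S^{2}}{14}$ ($d{\left(S \right)} = -2 + \frac{\left(- \frac{1}{2}\right) S^{2}}{7} = -2 - \frac{S^{2}}{14}$)
$\sqrt{d{\left(K{\left(-5 \right)} \right)} - 2238} = \sqrt{\left(-2 - \frac{\left(-5\right)^{2}}{14}\right) - 2238} = \sqrt{\left(-2 - \frac{25}{14}\right) - 2238} = \sqrt{- \frac{53}{14} - 2238} = \sqrt{- \frac{31385}{14}} = \frac{i \sqrt{439390}}{14}$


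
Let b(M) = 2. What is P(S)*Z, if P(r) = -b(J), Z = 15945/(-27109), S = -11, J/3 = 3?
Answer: 31890/27109 ≈ 1.1764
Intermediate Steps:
J = 9 (J = 3*3 = 9)
Z = -15945/27109 (Z = 15945*(-1/27109) = -15945/27109 ≈ -0.58818)
P(r) = -2 (P(r) = -1*2 = -2)
P(S)*Z = -2*(-15945/27109) = 31890/27109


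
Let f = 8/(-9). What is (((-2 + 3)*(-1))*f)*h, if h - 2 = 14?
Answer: 128/9 ≈ 14.222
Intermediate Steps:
h = 16 (h = 2 + 14 = 16)
f = -8/9 (f = 8*(-⅑) = -8/9 ≈ -0.88889)
(((-2 + 3)*(-1))*f)*h = (((-2 + 3)*(-1))*(-8/9))*16 = ((1*(-1))*(-8/9))*16 = -1*(-8/9)*16 = (8/9)*16 = 128/9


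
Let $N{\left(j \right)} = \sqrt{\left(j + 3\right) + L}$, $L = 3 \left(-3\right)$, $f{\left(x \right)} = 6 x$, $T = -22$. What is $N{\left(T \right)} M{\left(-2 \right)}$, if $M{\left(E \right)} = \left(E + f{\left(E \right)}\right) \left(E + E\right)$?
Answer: $112 i \sqrt{7} \approx 296.32 i$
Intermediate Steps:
$L = -9$
$M{\left(E \right)} = 14 E^{2}$ ($M{\left(E \right)} = \left(E + 6 E\right) \left(E + E\right) = 7 E 2 E = 14 E^{2}$)
$N{\left(j \right)} = \sqrt{-6 + j}$ ($N{\left(j \right)} = \sqrt{\left(j + 3\right) - 9} = \sqrt{\left(3 + j\right) - 9} = \sqrt{-6 + j}$)
$N{\left(T \right)} M{\left(-2 \right)} = \sqrt{-6 - 22} \cdot 14 \left(-2\right)^{2} = \sqrt{-28} \cdot 14 \cdot 4 = 2 i \sqrt{7} \cdot 56 = 112 i \sqrt{7}$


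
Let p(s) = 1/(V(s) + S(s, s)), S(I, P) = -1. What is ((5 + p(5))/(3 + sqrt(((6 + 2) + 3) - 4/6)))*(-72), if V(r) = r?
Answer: 1701/2 - 189*sqrt(93)/2 ≈ -60.825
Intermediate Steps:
p(s) = 1/(-1 + s) (p(s) = 1/(s - 1) = 1/(-1 + s))
((5 + p(5))/(3 + sqrt(((6 + 2) + 3) - 4/6)))*(-72) = ((5 + 1/(-1 + 5))/(3 + sqrt(((6 + 2) + 3) - 4/6)))*(-72) = ((5 + 1/4)/(3 + sqrt((8 + 3) - 4*1/6)))*(-72) = ((5 + 1/4)/(3 + sqrt(11 - 2/3)))*(-72) = (21/(4*(3 + sqrt(31/3))))*(-72) = (21/(4*(3 + sqrt(93)/3)))*(-72) = -378/(3 + sqrt(93)/3)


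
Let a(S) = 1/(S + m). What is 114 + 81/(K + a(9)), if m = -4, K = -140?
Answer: 26427/233 ≈ 113.42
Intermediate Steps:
a(S) = 1/(-4 + S) (a(S) = 1/(S - 4) = 1/(-4 + S))
114 + 81/(K + a(9)) = 114 + 81/(-140 + 1/(-4 + 9)) = 114 + 81/(-140 + 1/5) = 114 + 81/(-140 + ⅕) = 114 + 81/(-699/5) = 114 + 81*(-5/699) = 114 - 135/233 = 26427/233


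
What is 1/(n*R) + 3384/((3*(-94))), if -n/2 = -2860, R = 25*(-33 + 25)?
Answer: -13728001/1144000 ≈ -12.000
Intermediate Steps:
R = -200 (R = 25*(-8) = -200)
n = 5720 (n = -2*(-2860) = 5720)
1/(n*R) + 3384/((3*(-94))) = 1/(5720*(-200)) + 3384/((3*(-94))) = (1/5720)*(-1/200) + 3384/(-282) = -1/1144000 + 3384*(-1/282) = -1/1144000 - 12 = -13728001/1144000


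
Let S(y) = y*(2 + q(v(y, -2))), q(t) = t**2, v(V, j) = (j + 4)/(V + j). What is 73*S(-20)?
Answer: -354780/121 ≈ -2932.1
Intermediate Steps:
v(V, j) = (4 + j)/(V + j)
S(y) = y*(2 + 4/(-2 + y)**2) (S(y) = y*(2 + ((4 - 2)/(y - 2))**2) = y*(2 + (2/(-2 + y))**2) = y*(2 + 4/(-2 + y)**2))
73*S(-20) = 73*(2*(-20) + 4*(-20)/(-2 - 20)**2) = 73*(-40 + 4*(-20)/(-22)**2) = 73*(-40 + 4*(-20)*(1/484)) = 73*(-40 - 20/121) = 73*(-4860/121) = -354780/121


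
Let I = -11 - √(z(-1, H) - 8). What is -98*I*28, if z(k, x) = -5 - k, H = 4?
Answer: 30184 + 5488*I*√3 ≈ 30184.0 + 9505.5*I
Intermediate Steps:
I = -11 - 2*I*√3 (I = -11 - √((-5 - 1*(-1)) - 8) = -11 - √((-5 + 1) - 8) = -11 - √(-4 - 8) = -11 - √(-12) = -11 - 2*I*√3 ≈ -11.0 - 3.4641*I)
-98*I*28 = -98*(-11 - 2*I*√3)*28 = (1078 + 196*I*√3)*28 = 30184 + 5488*I*√3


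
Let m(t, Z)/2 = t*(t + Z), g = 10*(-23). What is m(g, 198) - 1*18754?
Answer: -4034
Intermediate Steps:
g = -230
m(t, Z) = 2*t*(Z + t) (m(t, Z) = 2*(t*(t + Z)) = 2*(t*(Z + t)) = 2*t*(Z + t))
m(g, 198) - 1*18754 = 2*(-230)*(198 - 230) - 1*18754 = 2*(-230)*(-32) - 18754 = 14720 - 18754 = -4034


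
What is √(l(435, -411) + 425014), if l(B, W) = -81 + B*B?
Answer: √614158 ≈ 783.68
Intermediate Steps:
l(B, W) = -81 + B²
√(l(435, -411) + 425014) = √((-81 + 435²) + 425014) = √((-81 + 189225) + 425014) = √(189144 + 425014) = √614158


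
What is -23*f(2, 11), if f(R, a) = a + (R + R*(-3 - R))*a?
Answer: 1771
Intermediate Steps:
f(R, a) = a + a*(R + R*(-3 - R))
-23*f(2, 11) = -253*(1 - 1*2² - 2*2) = -253*(1 - 1*4 - 4) = -253*(1 - 4 - 4) = -253*(-7) = -23*(-77) = 1771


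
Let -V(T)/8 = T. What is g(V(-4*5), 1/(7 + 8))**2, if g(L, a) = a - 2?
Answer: 841/225 ≈ 3.7378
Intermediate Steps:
V(T) = -8*T
g(L, a) = -2 + a
g(V(-4*5), 1/(7 + 8))**2 = (-2 + 1/(7 + 8))**2 = (-2 + 1/15)**2 = (-29/15)**2 = 841/225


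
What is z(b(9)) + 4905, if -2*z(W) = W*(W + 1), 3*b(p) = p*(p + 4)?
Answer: 4125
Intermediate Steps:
b(p) = p*(4 + p)/3 (b(p) = (p*(p + 4))/3 = (p*(4 + p))/3 = p*(4 + p)/3)
z(W) = -W*(1 + W)/2 (z(W) = -W*(W + 1)/2 = -W*(1 + W)/2)
z(b(9)) + 4905 = -(⅓)*9*(4 + 9)*(1 + (⅓)*9*(4 + 9))/2 + 4905 = -(⅓)*9*13*(1 + (⅓)*9*13)/2 + 4905 = -½*39*(1 + 39) + 4905 = -½*39*40 + 4905 = -780 + 4905 = 4125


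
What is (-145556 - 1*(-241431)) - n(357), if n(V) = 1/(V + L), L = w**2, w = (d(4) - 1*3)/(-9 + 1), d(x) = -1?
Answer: 137005371/1429 ≈ 95875.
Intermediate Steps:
w = 1/2 (w = (-1 - 1*3)/(-9 + 1) = (-1 - 3)/(-8) = -4*(-1/8) = 1/2 ≈ 0.50000)
L = 1/4 (L = (1/2)**2 = 1/4 ≈ 0.25000)
n(V) = 1/(1/4 + V) (n(V) = 1/(V + 1/4) = 1/(1/4 + V))
(-145556 - 1*(-241431)) - n(357) = (-145556 - 1*(-241431)) - 4/(1 + 4*357) = (-145556 + 241431) - 4/(1 + 1428) = 95875 - 4/1429 = 137005371/1429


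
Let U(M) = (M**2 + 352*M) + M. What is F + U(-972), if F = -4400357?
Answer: -3798689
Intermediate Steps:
U(M) = M**2 + 353*M
F + U(-972) = -4400357 - 972*(353 - 972) = -4400357 - 972*(-619) = -4400357 + 601668 = -3798689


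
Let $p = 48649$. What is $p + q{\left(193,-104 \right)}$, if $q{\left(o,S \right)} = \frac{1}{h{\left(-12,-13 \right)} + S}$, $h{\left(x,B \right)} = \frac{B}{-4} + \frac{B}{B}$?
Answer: $\frac{19410947}{399} \approx 48649.0$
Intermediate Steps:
$h{\left(x,B \right)} = 1 - \frac{B}{4}$ ($h{\left(x,B \right)} = B \left(- \frac{1}{4}\right) + 1 = - \frac{B}{4} + 1 = 1 - \frac{B}{4}$)
$q{\left(o,S \right)} = \frac{1}{\frac{17}{4} + S}$ ($q{\left(o,S \right)} = \frac{1}{\left(1 - - \frac{13}{4}\right) + S} = \frac{1}{\left(1 + \frac{13}{4}\right) + S} = \frac{1}{\frac{17}{4} + S}$)
$p + q{\left(193,-104 \right)} = 48649 + \frac{4}{17 + 4 \left(-104\right)} = 48649 + \frac{4}{17 - 416} = 48649 + \frac{4}{-399} = 48649 + 4 \left(- \frac{1}{399}\right) = 48649 - \frac{4}{399} = \frac{19410947}{399}$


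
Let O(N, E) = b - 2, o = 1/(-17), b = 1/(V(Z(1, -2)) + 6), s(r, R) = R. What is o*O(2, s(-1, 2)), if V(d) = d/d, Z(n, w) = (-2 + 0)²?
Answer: 13/119 ≈ 0.10924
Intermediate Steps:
Z(n, w) = 4 (Z(n, w) = (-2)² = 4)
V(d) = 1
b = ⅐ (b = 1/(1 + 6) = 1/7 = ⅐ ≈ 0.14286)
o = -1/17 ≈ -0.058824
O(N, E) = -13/7 (O(N, E) = ⅐ - 2 = -13/7)
o*O(2, s(-1, 2)) = -1/17*(-13/7) = 13/119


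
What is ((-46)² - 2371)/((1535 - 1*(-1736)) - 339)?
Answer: -255/2932 ≈ -0.086971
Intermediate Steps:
((-46)² - 2371)/((1535 - 1*(-1736)) - 339) = (2116 - 2371)/((1535 + 1736) - 339) = -255/(3271 - 339) = -255/2932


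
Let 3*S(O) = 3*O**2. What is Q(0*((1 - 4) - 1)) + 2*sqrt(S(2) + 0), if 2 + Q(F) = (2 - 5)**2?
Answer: 11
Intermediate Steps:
S(O) = O**2 (S(O) = (3*O**2)/3 = O**2)
Q(F) = 7 (Q(F) = -2 + (2 - 5)**2 = -2 + (-3)**2 = -2 + 9 = 7)
Q(0*((1 - 4) - 1)) + 2*sqrt(S(2) + 0) = 7 + 2*sqrt(2**2 + 0) = 7 + 2*sqrt(4 + 0) = 7 + 2*sqrt(4) = 7 + 2*2 = 7 + 4 = 11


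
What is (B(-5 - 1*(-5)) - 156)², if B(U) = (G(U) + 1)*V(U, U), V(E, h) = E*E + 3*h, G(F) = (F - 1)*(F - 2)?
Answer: 24336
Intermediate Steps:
G(F) = (-1 + F)*(-2 + F)
V(E, h) = E² + 3*h
B(U) = (U² + 3*U)*(3 + U² - 3*U) (B(U) = ((2 + U² - 3*U) + 1)*(U² + 3*U) = (3 + U² - 3*U)*(U² + 3*U) = (U² + 3*U)*(3 + U² - 3*U))
(B(-5 - 1*(-5)) - 156)² = ((-5 - 1*(-5))*(9 + (-5 - 1*(-5))³ - 6*(-5 - 1*(-5))) - 156)² = ((-5 + 5)*(9 + (-5 + 5)³ - 6*(-5 + 5)) - 156)² = (0*(9 + 0³ - 6*0) - 156)² = (0*(9 + 0 + 0) - 156)² = (0*9 - 156)² = (0 - 156)² = (-156)² = 24336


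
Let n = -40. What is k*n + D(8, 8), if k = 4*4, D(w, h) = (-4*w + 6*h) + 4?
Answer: -620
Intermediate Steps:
D(w, h) = 4 - 4*w + 6*h
k = 16
k*n + D(8, 8) = 16*(-40) + (4 - 4*8 + 6*8) = -640 + (4 - 32 + 48) = -640 + 20 = -620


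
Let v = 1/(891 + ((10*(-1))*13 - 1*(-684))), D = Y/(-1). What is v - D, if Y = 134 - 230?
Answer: -138719/1445 ≈ -95.999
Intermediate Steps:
Y = -96
D = 96 (D = -96/(-1) = -96*(-1) = 96)
v = 1/1445 (v = 1/(891 + (-10*13 + 684)) = 1/(891 + (-130 + 684)) = 1/(891 + 554) = 1/1445 ≈ 0.00069204)
v - D = 1/1445 - 1*96 = 1/1445 - 96 = -138719/1445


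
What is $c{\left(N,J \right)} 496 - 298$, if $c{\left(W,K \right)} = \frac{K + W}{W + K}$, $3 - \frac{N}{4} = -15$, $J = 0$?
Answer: $198$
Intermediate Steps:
$N = 72$ ($N = 12 - -60 = 12 + 60 = 72$)
$c{\left(W,K \right)} = 1$ ($c{\left(W,K \right)} = \frac{K + W}{K + W} = 1$)
$c{\left(N,J \right)} 496 - 298 = 1 \cdot 496 - 298 = 496 - 298 = 198$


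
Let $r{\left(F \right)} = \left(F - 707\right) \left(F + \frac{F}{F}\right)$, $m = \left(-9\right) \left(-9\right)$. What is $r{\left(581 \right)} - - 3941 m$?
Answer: $245889$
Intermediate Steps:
$m = 81$
$r{\left(F \right)} = \left(1 + F\right) \left(-707 + F\right)$ ($r{\left(F \right)} = \left(-707 + F\right) \left(F + 1\right) = \left(-707 + F\right) \left(1 + F\right) = \left(1 + F\right) \left(-707 + F\right)$)
$r{\left(581 \right)} - - 3941 m = \left(-707 + 581^{2} - 410186\right) - \left(-3941\right) 81 = \left(-707 + 337561 - 410186\right) - -319221 = -73332 + 319221 = 245889$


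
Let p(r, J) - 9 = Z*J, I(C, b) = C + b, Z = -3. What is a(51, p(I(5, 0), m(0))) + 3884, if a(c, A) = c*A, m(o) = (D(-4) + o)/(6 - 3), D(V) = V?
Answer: 4547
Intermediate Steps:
m(o) = -4/3 + o/3 (m(o) = (-4 + o)/(6 - 3) = (-4 + o)/3 = (-4 + o)*(⅓) = -4/3 + o/3)
p(r, J) = 9 - 3*J
a(c, A) = A*c
a(51, p(I(5, 0), m(0))) + 3884 = (9 - 3*(-4/3 + (⅓)*0))*51 + 3884 = (9 - 3*(-4/3 + 0))*51 + 3884 = (9 - 3*(-4/3))*51 + 3884 = (9 + 4)*51 + 3884 = 13*51 + 3884 = 663 + 3884 = 4547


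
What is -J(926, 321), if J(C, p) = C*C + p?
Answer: -857797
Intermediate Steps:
J(C, p) = p + C² (J(C, p) = C² + p = p + C²)
-J(926, 321) = -(321 + 926²) = -(321 + 857476) = -1*857797 = -857797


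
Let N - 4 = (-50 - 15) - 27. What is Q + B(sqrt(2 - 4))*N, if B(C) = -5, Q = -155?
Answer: 285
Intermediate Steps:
N = -88 (N = 4 + ((-50 - 15) - 27) = 4 + (-65 - 27) = 4 - 92 = -88)
Q + B(sqrt(2 - 4))*N = -155 - 5*(-88) = -155 + 440 = 285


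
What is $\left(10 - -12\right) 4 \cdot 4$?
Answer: $352$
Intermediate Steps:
$\left(10 - -12\right) 4 \cdot 4 = \left(10 + 12\right) 4 \cdot 4 = 22 \cdot 4 \cdot 4 = 88 \cdot 4 = 352$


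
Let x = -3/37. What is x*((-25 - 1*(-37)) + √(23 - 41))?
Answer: -36/37 - 9*I*√2/37 ≈ -0.97297 - 0.344*I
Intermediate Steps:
x = -3/37 (x = -3*1/37 = -3/37 ≈ -0.081081)
x*((-25 - 1*(-37)) + √(23 - 41)) = -3*((-25 - 1*(-37)) + √(23 - 41))/37 = -3*((-25 + 37) + √(-18))/37 = -3*(12 + 3*I*√2)/37 = -36/37 - 9*I*√2/37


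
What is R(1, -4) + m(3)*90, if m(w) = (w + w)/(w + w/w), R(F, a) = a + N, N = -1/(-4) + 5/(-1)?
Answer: 505/4 ≈ 126.25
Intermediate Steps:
N = -19/4 (N = -1*(-¼) + 5*(-1) = ¼ - 5 = -19/4 ≈ -4.7500)
R(F, a) = -19/4 + a (R(F, a) = a - 19/4 = -19/4 + a)
m(w) = 2*w/(1 + w) (m(w) = (2*w)/(w + 1) = (2*w)/(1 + w) = 2*w/(1 + w))
R(1, -4) + m(3)*90 = (-19/4 - 4) + (2*3/(1 + 3))*90 = -35/4 + (2*3/4)*90 = -35/4 + (2*3*(¼))*90 = -35/4 + (3/2)*90 = -35/4 + 135 = 505/4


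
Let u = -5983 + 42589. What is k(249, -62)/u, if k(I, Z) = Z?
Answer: -31/18303 ≈ -0.0016937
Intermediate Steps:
u = 36606
k(249, -62)/u = -62/36606 = -62*1/36606 = -31/18303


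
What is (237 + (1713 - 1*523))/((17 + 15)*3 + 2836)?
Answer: 1427/2932 ≈ 0.48670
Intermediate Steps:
(237 + (1713 - 1*523))/((17 + 15)*3 + 2836) = (237 + (1713 - 523))/(32*3 + 2836) = (237 + 1190)/(96 + 2836) = 1427/2932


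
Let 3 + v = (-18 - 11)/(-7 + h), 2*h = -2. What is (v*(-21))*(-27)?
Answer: 2835/8 ≈ 354.38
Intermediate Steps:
h = -1 (h = (½)*(-2) = -1)
v = 5/8 (v = -3 + (-18 - 11)/(-7 - 1) = -3 - 29/(-8) = -3 - 29*(-⅛) = -3 + 29/8 = 5/8 ≈ 0.62500)
(v*(-21))*(-27) = ((5/8)*(-21))*(-27) = -105/8*(-27) = 2835/8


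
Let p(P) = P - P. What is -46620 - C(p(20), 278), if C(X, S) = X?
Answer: -46620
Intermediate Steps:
p(P) = 0
-46620 - C(p(20), 278) = -46620 - 1*0 = -46620 + 0 = -46620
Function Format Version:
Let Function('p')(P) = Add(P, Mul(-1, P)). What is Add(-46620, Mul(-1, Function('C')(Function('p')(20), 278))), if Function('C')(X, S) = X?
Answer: -46620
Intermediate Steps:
Function('p')(P) = 0
Add(-46620, Mul(-1, Function('C')(Function('p')(20), 278))) = Add(-46620, Mul(-1, 0)) = Add(-46620, 0) = -46620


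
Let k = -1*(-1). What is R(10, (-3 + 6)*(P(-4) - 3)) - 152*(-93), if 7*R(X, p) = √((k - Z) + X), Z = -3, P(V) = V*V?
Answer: 14136 + √14/7 ≈ 14137.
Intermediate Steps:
P(V) = V²
k = 1
R(X, p) = √(4 + X)/7 (R(X, p) = √((1 - 1*(-3)) + X)/7 = √((1 + 3) + X)/7 = √(4 + X)/7)
R(10, (-3 + 6)*(P(-4) - 3)) - 152*(-93) = √(4 + 10)/7 - 152*(-93) = √14/7 + 14136 = 14136 + √14/7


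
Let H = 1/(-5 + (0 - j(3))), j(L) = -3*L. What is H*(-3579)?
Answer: -3579/4 ≈ -894.75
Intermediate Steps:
H = 1/4 (H = 1/(-5 + (0 - (-3)*3)) = 1/(-5 + (0 - 1*(-9))) = 1/(-5 + (0 + 9)) = 1/(-5 + 9) = 1/4 ≈ 0.25000)
H*(-3579) = (1/4)*(-3579) = -3579/4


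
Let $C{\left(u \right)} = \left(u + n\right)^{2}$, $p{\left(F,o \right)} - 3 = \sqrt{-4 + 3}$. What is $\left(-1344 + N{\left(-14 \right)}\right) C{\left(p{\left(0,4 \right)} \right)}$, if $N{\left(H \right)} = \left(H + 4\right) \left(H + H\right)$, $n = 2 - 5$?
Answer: $1064$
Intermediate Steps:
$p{\left(F,o \right)} = 3 + i$ ($p{\left(F,o \right)} = 3 + \sqrt{-4 + 3} = 3 + \sqrt{-1} = 3 + i$)
$n = -3$
$N{\left(H \right)} = 2 H \left(4 + H\right)$ ($N{\left(H \right)} = \left(4 + H\right) 2 H = 2 H \left(4 + H\right)$)
$C{\left(u \right)} = \left(-3 + u\right)^{2}$ ($C{\left(u \right)} = \left(u - 3\right)^{2} = \left(-3 + u\right)^{2}$)
$\left(-1344 + N{\left(-14 \right)}\right) C{\left(p{\left(0,4 \right)} \right)} = \left(-1344 + 2 \left(-14\right) \left(4 - 14\right)\right) \left(-3 + \left(3 + i\right)\right)^{2} = \left(-1344 + 2 \left(-14\right) \left(-10\right)\right) i^{2} = \left(-1344 + 280\right) \left(-1\right) = \left(-1064\right) \left(-1\right) = 1064$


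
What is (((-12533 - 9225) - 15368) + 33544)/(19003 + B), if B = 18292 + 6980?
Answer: -3582/44275 ≈ -0.080903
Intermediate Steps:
B = 25272
(((-12533 - 9225) - 15368) + 33544)/(19003 + B) = (((-12533 - 9225) - 15368) + 33544)/(19003 + 25272) = ((-21758 - 15368) + 33544)/44275 = (-37126 + 33544)*(1/44275) = -3582*1/44275 = -3582/44275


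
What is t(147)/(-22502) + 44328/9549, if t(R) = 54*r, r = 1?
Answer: 166158835/35811933 ≈ 4.6398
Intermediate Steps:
t(R) = 54 (t(R) = 54*1 = 54)
t(147)/(-22502) + 44328/9549 = 54/(-22502) + 44328/9549 = 54*(-1/22502) + 44328*(1/9549) = -27/11251 + 14776/3183 = 166158835/35811933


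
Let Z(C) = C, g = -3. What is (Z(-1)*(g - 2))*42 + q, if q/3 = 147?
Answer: 651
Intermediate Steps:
q = 441 (q = 3*147 = 441)
(Z(-1)*(g - 2))*42 + q = -(-3 - 2)*42 + 441 = -1*(-5)*42 + 441 = 5*42 + 441 = 210 + 441 = 651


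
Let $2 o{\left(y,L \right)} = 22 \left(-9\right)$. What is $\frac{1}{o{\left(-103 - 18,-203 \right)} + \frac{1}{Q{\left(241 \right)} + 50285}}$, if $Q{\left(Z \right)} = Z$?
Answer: $- \frac{50526}{5002073} \approx -0.010101$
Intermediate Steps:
$o{\left(y,L \right)} = -99$ ($o{\left(y,L \right)} = \frac{22 \left(-9\right)}{2} = \frac{1}{2} \left(-198\right) = -99$)
$\frac{1}{o{\left(-103 - 18,-203 \right)} + \frac{1}{Q{\left(241 \right)} + 50285}} = \frac{1}{-99 + \frac{1}{241 + 50285}} = \frac{1}{-99 + \frac{1}{50526}} = \frac{1}{- \frac{5002073}{50526}} = - \frac{50526}{5002073}$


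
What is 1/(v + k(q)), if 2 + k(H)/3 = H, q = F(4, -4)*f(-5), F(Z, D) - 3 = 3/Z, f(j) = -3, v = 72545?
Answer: 4/290021 ≈ 1.3792e-5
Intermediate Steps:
F(Z, D) = 3 + 3/Z
q = -45/4 (q = (3 + 3/4)*(-3) = (3 + 3*(¼))*(-3) = (3 + ¾)*(-3) = (15/4)*(-3) = -45/4 ≈ -11.250)
k(H) = -6 + 3*H
1/(v + k(q)) = 1/(72545 + (-6 + 3*(-45/4))) = 1/(72545 + (-6 - 135/4)) = 1/(72545 - 159/4) = 1/(290021/4) = 4/290021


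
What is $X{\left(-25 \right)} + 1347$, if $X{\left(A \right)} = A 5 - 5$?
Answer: $1217$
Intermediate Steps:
$X{\left(A \right)} = -5 + 5 A$ ($X{\left(A \right)} = 5 A - 5 = -5 + 5 A$)
$X{\left(-25 \right)} + 1347 = \left(-5 + 5 \left(-25\right)\right) + 1347 = \left(-5 - 125\right) + 1347 = -130 + 1347 = 1217$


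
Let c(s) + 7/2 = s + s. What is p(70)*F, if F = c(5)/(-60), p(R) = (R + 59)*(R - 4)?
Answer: -18447/20 ≈ -922.35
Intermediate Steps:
c(s) = -7/2 + 2*s (c(s) = -7/2 + (s + s) = -7/2 + 2*s)
p(R) = (-4 + R)*(59 + R) (p(R) = (59 + R)*(-4 + R) = (-4 + R)*(59 + R))
F = -13/120 (F = (-7/2 + 2*5)/(-60) = (-7/2 + 10)*(-1/60) = (13/2)*(-1/60) = -13/120 ≈ -0.10833)
p(70)*F = (-236 + 70² + 55*70)*(-13/120) = (-236 + 4900 + 3850)*(-13/120) = 8514*(-13/120) = -18447/20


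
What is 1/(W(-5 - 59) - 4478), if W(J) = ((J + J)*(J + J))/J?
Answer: -1/4734 ≈ -0.00021124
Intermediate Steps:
W(J) = 4*J (W(J) = ((2*J)*(2*J))/J = (4*J²)/J = 4*J)
1/(W(-5 - 59) - 4478) = 1/(4*(-5 - 59) - 4478) = 1/(4*(-64) - 4478) = 1/(-256 - 4478) = 1/(-4734) = -1/4734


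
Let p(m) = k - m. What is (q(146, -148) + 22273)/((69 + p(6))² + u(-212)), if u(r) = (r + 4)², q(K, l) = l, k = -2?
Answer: 4425/9397 ≈ 0.47089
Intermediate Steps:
u(r) = (4 + r)²
p(m) = -2 - m
(q(146, -148) + 22273)/((69 + p(6))² + u(-212)) = (-148 + 22273)/((69 + (-2 - 1*6))² + (4 - 212)²) = 22125/((69 + (-2 - 6))² + (-208)²) = 22125/((69 - 8)² + 43264) = 22125/(61² + 43264) = 22125/(3721 + 43264) = 22125/46985 = 22125*(1/46985) = 4425/9397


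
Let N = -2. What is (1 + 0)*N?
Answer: -2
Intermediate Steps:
(1 + 0)*N = (1 + 0)*(-2) = 1*(-2) = -2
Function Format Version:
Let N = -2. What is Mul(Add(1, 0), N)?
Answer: -2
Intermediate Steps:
Mul(Add(1, 0), N) = Mul(Add(1, 0), -2) = Mul(1, -2) = -2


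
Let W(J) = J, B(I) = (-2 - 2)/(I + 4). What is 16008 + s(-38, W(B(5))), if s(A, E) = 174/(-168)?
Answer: 448195/28 ≈ 16007.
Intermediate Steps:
B(I) = -4/(4 + I)
s(A, E) = -29/28 (s(A, E) = 174*(-1/168) = -29/28)
16008 + s(-38, W(B(5))) = 16008 - 29/28 = 448195/28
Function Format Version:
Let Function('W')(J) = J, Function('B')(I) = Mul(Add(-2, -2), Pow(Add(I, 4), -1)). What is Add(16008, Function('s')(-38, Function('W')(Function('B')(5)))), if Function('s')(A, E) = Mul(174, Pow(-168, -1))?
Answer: Rational(448195, 28) ≈ 16007.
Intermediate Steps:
Function('B')(I) = Mul(-4, Pow(Add(4, I), -1))
Function('s')(A, E) = Rational(-29, 28) (Function('s')(A, E) = Mul(174, Rational(-1, 168)) = Rational(-29, 28))
Add(16008, Function('s')(-38, Function('W')(Function('B')(5)))) = Add(16008, Rational(-29, 28)) = Rational(448195, 28)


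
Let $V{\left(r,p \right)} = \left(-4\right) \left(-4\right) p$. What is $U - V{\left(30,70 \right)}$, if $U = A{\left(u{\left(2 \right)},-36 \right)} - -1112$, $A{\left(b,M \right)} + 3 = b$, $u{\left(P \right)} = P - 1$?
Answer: $-10$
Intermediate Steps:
$u{\left(P \right)} = -1 + P$
$A{\left(b,M \right)} = -3 + b$
$V{\left(r,p \right)} = 16 p$
$U = 1110$ ($U = \left(-3 + \left(-1 + 2\right)\right) - -1112 = \left(-3 + 1\right) + 1112 = -2 + 1112 = 1110$)
$U - V{\left(30,70 \right)} = 1110 - 16 \cdot 70 = 1110 - 1120 = -10$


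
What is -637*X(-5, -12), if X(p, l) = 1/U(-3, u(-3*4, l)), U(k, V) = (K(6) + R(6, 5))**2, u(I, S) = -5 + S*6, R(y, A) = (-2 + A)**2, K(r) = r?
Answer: -637/225 ≈ -2.8311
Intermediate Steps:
u(I, S) = -5 + 6*S
U(k, V) = 225 (U(k, V) = (6 + (-2 + 5)**2)**2 = (6 + 3**2)**2 = (6 + 9)**2 = 15**2 = 225)
X(p, l) = 1/225
-637*X(-5, -12) = -637*1/225 = -637/225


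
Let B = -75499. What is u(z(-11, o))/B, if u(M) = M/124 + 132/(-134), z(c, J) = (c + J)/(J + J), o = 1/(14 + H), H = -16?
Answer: 14827/1254491384 ≈ 1.1819e-5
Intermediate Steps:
o = -½ (o = 1/(14 - 16) = 1/(-2) = -½ ≈ -0.50000)
z(c, J) = (J + c)/(2*J) (z(c, J) = (J + c)/((2*J)) = (J + c)*(1/(2*J)) = (J + c)/(2*J))
u(M) = -66/67 + M/124 (u(M) = M*(1/124) + 132*(-1/134) = M/124 - 66/67 = -66/67 + M/124)
u(z(-11, o))/B = (-66/67 + ((-½ - 11)/(2*(-½)))/124)/(-75499) = (-66/67 + ((½)*(-2)*(-23/2))/124)*(-1/75499) = (-66/67 + (1/124)*(23/2))*(-1/75499) = (-66/67 + 23/248)*(-1/75499) = -14827/16616*(-1/75499) = 14827/1254491384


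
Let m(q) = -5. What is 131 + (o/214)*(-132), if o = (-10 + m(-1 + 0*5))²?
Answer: -833/107 ≈ -7.7850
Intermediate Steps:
o = 225 (o = (-10 - 5)² = (-15)² = 225)
131 + (o/214)*(-132) = 131 + (225/214)*(-132) = 131 - 14850/107 = -833/107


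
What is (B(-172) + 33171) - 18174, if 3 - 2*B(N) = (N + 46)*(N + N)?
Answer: -13347/2 ≈ -6673.5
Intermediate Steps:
B(N) = 3/2 - N*(46 + N) (B(N) = 3/2 - (N + 46)*(N + N)/2 = 3/2 - (46 + N)*2*N/2 = 3/2 - N*(46 + N))
(B(-172) + 33171) - 18174 = ((3/2 - 1*(-172)² - 46*(-172)) + 33171) - 18174 = ((3/2 - 1*29584 + 7912) + 33171) - 18174 = ((3/2 - 29584 + 7912) + 33171) - 18174 = (-43341/2 + 33171) - 18174 = 23001/2 - 18174 = -13347/2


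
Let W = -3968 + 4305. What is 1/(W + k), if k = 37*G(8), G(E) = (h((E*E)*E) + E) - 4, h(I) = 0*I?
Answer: 1/485 ≈ 0.0020619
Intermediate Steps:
h(I) = 0
G(E) = -4 + E (G(E) = (0 + E) - 4 = E - 4 = -4 + E)
k = 148 (k = 37*(-4 + 8) = 37*4 = 148)
W = 337
1/(W + k) = 1/(337 + 148) = 1/485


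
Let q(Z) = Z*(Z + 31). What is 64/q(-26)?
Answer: -32/65 ≈ -0.49231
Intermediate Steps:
q(Z) = Z*(31 + Z)
64/q(-26) = 64/((-26*(31 - 26))) = 64/((-26*5)) = 64/(-130) = 64*(-1/130) = -32/65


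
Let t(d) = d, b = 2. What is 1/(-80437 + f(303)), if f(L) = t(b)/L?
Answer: -303/24372409 ≈ -1.2432e-5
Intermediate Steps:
f(L) = 2/L
1/(-80437 + f(303)) = 1/(-80437 + 2/303) = 1/(-24372409/303) = -303/24372409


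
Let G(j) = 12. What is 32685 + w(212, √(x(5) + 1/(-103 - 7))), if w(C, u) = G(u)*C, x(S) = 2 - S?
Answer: 35229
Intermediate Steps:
w(C, u) = 12*C
32685 + w(212, √(x(5) + 1/(-103 - 7))) = 32685 + 12*212 = 32685 + 2544 = 35229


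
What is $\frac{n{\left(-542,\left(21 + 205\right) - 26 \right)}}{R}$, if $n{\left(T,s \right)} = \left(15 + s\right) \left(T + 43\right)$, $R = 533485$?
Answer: $- \frac{21457}{106697} \approx -0.2011$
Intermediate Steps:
$n{\left(T,s \right)} = \left(15 + s\right) \left(43 + T\right)$
$\frac{n{\left(-542,\left(21 + 205\right) - 26 \right)}}{R} = \frac{645 + 15 \left(-542\right) + 43 \left(\left(21 + 205\right) - 26\right) - 542 \left(\left(21 + 205\right) - 26\right)}{533485} = \left(645 - 8130 + 43 \left(226 - 26\right) - 542 \left(226 - 26\right)\right) \frac{1}{533485} = \left(645 - 8130 + 43 \cdot 200 - 108400\right) \frac{1}{533485} = \left(645 - 8130 + 8600 - 108400\right) \frac{1}{533485} = \left(-107285\right) \frac{1}{533485} = - \frac{21457}{106697}$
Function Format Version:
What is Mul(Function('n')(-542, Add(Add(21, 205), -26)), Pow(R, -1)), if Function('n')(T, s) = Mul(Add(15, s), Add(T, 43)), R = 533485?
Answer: Rational(-21457, 106697) ≈ -0.20110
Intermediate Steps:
Function('n')(T, s) = Mul(Add(15, s), Add(43, T))
Mul(Function('n')(-542, Add(Add(21, 205), -26)), Pow(R, -1)) = Mul(Add(645, Mul(15, -542), Mul(43, Add(Add(21, 205), -26)), Mul(-542, Add(Add(21, 205), -26))), Pow(533485, -1)) = Mul(Add(645, -8130, Mul(43, Add(226, -26)), Mul(-542, Add(226, -26))), Rational(1, 533485)) = Mul(Add(645, -8130, Mul(43, 200), Mul(-542, 200)), Rational(1, 533485)) = Mul(Add(645, -8130, 8600, -108400), Rational(1, 533485)) = Mul(-107285, Rational(1, 533485)) = Rational(-21457, 106697)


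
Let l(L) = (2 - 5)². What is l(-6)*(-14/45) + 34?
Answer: 156/5 ≈ 31.200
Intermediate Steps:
l(L) = 9 (l(L) = (-3)² = 9)
l(-6)*(-14/45) + 34 = 9*(-14/45) + 34 = -14/5 + 34 = 156/5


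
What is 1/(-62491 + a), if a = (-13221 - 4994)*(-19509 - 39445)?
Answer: 1/1073784619 ≈ 9.3129e-10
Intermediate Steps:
a = 1073847110 (a = -18215*(-58954) = 1073847110)
1/(-62491 + a) = 1/(-62491 + 1073847110) = 1/1073784619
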